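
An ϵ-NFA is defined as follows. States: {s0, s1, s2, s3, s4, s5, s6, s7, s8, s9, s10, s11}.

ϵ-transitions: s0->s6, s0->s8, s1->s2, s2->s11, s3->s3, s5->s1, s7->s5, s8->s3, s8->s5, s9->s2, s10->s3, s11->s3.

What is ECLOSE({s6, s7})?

{s1, s2, s3, s5, s6, s7, s11}

Start with {s6, s7}.
From s7 via ϵ: add s5.
From s5 via ϵ: add s1.
From s1 via ϵ: add s2.
From s2 via ϵ: add s11.
From s11 via ϵ: add s3.
No new states can be added; the closed set is {s1, s2, s3, s5, s6, s7, s11}.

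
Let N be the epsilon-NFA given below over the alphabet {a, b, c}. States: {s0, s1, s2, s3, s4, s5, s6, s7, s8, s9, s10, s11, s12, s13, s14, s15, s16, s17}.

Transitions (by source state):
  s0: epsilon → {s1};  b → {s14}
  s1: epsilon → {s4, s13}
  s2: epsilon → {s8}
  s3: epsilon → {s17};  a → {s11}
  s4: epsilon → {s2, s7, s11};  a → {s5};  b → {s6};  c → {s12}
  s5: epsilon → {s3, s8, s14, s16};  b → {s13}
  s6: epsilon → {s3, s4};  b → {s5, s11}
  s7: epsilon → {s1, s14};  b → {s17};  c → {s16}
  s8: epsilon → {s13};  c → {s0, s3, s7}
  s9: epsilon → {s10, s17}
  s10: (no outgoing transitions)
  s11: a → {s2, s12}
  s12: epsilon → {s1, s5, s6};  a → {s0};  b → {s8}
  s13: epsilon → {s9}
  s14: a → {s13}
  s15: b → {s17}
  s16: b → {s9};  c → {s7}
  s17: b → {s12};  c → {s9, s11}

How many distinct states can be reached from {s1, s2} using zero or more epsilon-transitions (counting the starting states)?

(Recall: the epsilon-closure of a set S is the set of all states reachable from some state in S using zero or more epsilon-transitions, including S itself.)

Start with {s1, s2}.
From s1 via epsilon: add s4, s13.
From s2 via epsilon: add s8.
From s4 via epsilon: add s7, s11.
From s13 via epsilon: add s9.
From s7 via epsilon: add s14.
From s9 via epsilon: add s10, s17.
epsilon-closure = {s1, s2, s4, s7, s8, s9, s10, s11, s13, s14, s17}, which has 11 states.

11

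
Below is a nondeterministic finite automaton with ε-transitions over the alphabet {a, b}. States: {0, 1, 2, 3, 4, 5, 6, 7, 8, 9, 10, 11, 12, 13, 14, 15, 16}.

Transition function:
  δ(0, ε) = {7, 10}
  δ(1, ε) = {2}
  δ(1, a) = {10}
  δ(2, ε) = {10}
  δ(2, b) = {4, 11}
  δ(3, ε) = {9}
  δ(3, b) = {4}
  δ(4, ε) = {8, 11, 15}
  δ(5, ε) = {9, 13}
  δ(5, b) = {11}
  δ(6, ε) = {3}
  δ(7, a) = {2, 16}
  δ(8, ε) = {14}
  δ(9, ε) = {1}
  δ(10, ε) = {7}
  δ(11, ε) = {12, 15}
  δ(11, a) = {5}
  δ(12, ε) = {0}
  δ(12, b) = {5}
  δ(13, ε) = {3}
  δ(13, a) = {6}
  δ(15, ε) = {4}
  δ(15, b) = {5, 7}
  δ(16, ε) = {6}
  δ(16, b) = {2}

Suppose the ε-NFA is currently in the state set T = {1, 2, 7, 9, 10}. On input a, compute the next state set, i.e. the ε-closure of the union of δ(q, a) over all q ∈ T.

{1, 2, 3, 6, 7, 9, 10, 16}

1 on a → {10}.
7 on a → {2, 16}.
No a-transition from 2, 9, 10.
Union after reading a: {2, 10, 16}.
Now take the ε-closure:
From 10 via ε: add 7.
From 16 via ε: add 6.
From 6 via ε: add 3.
From 3 via ε: add 9.
From 9 via ε: add 1.
No new states can be added; the closed set is {1, 2, 3, 6, 7, 9, 10, 16}.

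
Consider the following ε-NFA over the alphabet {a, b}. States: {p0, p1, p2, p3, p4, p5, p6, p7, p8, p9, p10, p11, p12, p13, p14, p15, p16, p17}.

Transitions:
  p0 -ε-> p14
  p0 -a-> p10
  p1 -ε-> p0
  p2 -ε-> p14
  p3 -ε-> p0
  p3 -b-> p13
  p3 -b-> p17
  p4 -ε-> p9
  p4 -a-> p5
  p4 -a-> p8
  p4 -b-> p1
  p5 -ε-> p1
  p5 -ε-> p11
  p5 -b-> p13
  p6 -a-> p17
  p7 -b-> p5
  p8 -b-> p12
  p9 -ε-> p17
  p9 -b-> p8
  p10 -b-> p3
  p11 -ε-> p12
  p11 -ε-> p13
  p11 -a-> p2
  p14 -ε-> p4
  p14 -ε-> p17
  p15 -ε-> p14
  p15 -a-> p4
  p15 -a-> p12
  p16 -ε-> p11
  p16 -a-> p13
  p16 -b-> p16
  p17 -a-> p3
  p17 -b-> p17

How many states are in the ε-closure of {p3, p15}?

7

Start with {p3, p15}.
From p3 via ε: add p0.
From p15 via ε: add p14.
From p14 via ε: add p4, p17.
From p4 via ε: add p9.
ε-closure = {p0, p3, p4, p9, p14, p15, p17}, which has 7 states.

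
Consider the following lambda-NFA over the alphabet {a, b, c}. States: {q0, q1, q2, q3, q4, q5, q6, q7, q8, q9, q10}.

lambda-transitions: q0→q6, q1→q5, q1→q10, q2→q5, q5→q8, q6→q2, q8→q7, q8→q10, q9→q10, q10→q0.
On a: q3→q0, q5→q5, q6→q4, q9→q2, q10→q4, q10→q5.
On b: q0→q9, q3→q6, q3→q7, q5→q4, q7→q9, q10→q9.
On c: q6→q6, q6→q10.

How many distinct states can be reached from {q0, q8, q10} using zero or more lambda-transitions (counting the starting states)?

Start with {q0, q8, q10}.
From q0 via lambda: add q6.
From q8 via lambda: add q7.
From q6 via lambda: add q2.
From q2 via lambda: add q5.
lambda-closure = {q0, q2, q5, q6, q7, q8, q10}, which has 7 states.

7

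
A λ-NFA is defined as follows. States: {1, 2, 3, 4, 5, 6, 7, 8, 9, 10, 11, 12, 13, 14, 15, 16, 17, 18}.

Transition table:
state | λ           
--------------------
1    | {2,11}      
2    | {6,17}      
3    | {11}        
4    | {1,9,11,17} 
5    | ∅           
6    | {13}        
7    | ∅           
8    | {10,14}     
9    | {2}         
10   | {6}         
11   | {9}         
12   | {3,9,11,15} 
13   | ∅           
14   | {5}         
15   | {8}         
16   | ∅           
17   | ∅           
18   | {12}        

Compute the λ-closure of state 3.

Start with {3}.
From 3 via λ: add 11.
From 11 via λ: add 9.
From 9 via λ: add 2.
From 2 via λ: add 6, 17.
From 6 via λ: add 13.
No new states can be added; the closed set is {2, 3, 6, 9, 11, 13, 17}.

{2, 3, 6, 9, 11, 13, 17}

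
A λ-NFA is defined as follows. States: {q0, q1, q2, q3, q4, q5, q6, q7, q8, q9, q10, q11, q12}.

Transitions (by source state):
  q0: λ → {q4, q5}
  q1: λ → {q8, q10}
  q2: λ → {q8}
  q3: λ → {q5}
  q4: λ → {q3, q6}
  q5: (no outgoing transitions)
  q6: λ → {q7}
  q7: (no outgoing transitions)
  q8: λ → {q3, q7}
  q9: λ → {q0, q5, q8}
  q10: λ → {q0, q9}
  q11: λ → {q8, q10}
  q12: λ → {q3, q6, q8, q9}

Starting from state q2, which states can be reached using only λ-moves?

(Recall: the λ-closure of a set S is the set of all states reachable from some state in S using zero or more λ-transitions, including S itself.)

Start with {q2}.
From q2 via λ: add q8.
From q8 via λ: add q3, q7.
From q3 via λ: add q5.
No new states can be added; the closed set is {q2, q3, q5, q7, q8}.

{q2, q3, q5, q7, q8}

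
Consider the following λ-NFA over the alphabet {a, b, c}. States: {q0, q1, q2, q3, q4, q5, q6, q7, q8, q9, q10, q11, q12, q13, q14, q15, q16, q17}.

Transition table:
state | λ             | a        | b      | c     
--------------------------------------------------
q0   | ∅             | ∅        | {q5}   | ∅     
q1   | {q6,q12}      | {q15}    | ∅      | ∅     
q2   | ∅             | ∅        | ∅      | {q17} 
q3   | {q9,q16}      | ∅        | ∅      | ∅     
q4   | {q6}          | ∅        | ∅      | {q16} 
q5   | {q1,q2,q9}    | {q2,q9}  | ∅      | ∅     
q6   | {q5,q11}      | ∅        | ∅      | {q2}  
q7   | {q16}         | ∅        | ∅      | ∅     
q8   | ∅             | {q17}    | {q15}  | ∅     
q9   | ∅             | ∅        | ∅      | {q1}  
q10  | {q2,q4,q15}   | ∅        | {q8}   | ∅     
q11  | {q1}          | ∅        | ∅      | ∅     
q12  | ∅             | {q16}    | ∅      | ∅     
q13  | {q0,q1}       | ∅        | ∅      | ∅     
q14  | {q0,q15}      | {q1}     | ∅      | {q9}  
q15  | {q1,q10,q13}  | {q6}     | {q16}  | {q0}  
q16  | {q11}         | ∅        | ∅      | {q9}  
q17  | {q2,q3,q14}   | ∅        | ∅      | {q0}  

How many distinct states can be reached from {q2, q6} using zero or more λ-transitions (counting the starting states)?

7

Start with {q2, q6}.
From q6 via λ: add q5, q11.
From q5 via λ: add q1, q9.
From q1 via λ: add q12.
λ-closure = {q1, q2, q5, q6, q9, q11, q12}, which has 7 states.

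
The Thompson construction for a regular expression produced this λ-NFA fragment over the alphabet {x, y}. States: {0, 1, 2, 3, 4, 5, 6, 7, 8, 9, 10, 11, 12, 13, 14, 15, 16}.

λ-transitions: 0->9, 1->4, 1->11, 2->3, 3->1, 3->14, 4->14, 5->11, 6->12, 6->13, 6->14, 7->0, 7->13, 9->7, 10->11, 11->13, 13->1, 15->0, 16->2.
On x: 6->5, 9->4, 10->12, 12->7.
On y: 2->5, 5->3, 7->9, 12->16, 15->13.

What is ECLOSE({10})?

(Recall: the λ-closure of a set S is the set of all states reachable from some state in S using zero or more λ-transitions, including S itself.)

{1, 4, 10, 11, 13, 14}

Start with {10}.
From 10 via λ: add 11.
From 11 via λ: add 13.
From 13 via λ: add 1.
From 1 via λ: add 4.
From 4 via λ: add 14.
No new states can be added; the closed set is {1, 4, 10, 11, 13, 14}.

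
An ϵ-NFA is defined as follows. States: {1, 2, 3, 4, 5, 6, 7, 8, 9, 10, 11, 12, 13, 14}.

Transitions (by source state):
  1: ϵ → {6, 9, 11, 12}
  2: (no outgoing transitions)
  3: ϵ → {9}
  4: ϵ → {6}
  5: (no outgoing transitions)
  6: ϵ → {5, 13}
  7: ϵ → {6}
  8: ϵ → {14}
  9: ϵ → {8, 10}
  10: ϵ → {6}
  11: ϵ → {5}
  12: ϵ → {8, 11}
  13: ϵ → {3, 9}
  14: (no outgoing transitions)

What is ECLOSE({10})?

Start with {10}.
From 10 via ϵ: add 6.
From 6 via ϵ: add 5, 13.
From 13 via ϵ: add 3, 9.
From 9 via ϵ: add 8.
From 8 via ϵ: add 14.
No new states can be added; the closed set is {3, 5, 6, 8, 9, 10, 13, 14}.

{3, 5, 6, 8, 9, 10, 13, 14}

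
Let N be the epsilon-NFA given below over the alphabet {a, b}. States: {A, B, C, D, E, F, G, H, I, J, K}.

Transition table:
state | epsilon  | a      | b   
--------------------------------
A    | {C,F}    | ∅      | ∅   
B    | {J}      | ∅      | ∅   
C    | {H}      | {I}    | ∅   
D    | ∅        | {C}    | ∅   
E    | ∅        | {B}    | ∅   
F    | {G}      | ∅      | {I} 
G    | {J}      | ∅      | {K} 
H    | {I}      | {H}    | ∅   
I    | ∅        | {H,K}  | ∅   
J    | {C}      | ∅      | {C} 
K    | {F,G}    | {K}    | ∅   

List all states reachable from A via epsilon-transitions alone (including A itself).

{A, C, F, G, H, I, J}

Start with {A}.
From A via epsilon: add C, F.
From C via epsilon: add H.
From F via epsilon: add G.
From G via epsilon: add J.
From H via epsilon: add I.
No new states can be added; the closed set is {A, C, F, G, H, I, J}.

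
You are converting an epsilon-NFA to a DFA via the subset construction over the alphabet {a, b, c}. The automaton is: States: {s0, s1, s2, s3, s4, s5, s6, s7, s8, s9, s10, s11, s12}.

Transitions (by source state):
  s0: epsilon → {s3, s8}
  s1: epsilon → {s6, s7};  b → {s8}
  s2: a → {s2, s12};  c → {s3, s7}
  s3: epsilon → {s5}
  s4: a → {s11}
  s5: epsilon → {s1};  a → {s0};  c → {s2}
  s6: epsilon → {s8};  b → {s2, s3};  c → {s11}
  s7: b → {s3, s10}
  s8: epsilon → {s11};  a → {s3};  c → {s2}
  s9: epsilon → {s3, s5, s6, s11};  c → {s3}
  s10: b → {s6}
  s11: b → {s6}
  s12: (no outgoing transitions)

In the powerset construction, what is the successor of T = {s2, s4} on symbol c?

{s1, s3, s5, s6, s7, s8, s11}

s2 on c → {s3, s7}.
No c-transition from s4.
Union after reading c: {s3, s7}.
Now take the epsilon-closure:
From s3 via epsilon: add s5.
From s5 via epsilon: add s1.
From s1 via epsilon: add s6.
From s6 via epsilon: add s8.
From s8 via epsilon: add s11.
No new states can be added; the closed set is {s1, s3, s5, s6, s7, s8, s11}.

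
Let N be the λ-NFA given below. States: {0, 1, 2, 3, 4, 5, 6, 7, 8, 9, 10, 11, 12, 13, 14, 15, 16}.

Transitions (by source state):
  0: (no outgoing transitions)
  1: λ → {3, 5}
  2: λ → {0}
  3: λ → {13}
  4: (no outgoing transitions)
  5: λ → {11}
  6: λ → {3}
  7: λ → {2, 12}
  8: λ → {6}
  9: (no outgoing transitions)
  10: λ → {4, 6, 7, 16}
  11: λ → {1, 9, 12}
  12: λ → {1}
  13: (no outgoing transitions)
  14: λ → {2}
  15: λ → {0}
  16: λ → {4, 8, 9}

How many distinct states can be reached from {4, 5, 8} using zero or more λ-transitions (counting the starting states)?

Start with {4, 5, 8}.
From 5 via λ: add 11.
From 8 via λ: add 6.
From 6 via λ: add 3.
From 11 via λ: add 1, 9, 12.
From 3 via λ: add 13.
λ-closure = {1, 3, 4, 5, 6, 8, 9, 11, 12, 13}, which has 10 states.

10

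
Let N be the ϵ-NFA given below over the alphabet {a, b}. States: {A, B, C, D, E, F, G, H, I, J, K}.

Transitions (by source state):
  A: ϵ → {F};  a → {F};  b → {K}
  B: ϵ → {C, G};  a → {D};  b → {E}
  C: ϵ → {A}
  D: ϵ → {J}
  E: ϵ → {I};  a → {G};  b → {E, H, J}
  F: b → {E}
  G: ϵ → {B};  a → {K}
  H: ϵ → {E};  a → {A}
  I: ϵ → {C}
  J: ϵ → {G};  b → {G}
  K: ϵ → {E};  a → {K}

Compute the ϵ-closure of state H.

{A, C, E, F, H, I}

Start with {H}.
From H via ϵ: add E.
From E via ϵ: add I.
From I via ϵ: add C.
From C via ϵ: add A.
From A via ϵ: add F.
No new states can be added; the closed set is {A, C, E, F, H, I}.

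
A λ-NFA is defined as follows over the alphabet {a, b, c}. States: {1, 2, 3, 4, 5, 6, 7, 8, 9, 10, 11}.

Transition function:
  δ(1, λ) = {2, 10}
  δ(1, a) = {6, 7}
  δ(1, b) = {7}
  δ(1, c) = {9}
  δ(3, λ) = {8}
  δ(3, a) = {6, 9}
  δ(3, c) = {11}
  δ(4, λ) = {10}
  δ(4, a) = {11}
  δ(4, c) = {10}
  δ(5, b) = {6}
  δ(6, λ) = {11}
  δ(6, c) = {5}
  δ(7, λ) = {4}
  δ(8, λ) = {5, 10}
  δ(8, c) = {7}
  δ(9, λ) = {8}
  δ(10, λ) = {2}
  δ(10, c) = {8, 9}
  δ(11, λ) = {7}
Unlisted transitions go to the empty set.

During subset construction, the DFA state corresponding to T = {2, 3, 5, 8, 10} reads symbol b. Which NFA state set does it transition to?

{2, 4, 6, 7, 10, 11}

5 on b → {6}.
No b-transition from 2, 3, 8, 10.
Union after reading b: {6}.
Now take the λ-closure:
From 6 via λ: add 11.
From 11 via λ: add 7.
From 7 via λ: add 4.
From 4 via λ: add 10.
From 10 via λ: add 2.
No new states can be added; the closed set is {2, 4, 6, 7, 10, 11}.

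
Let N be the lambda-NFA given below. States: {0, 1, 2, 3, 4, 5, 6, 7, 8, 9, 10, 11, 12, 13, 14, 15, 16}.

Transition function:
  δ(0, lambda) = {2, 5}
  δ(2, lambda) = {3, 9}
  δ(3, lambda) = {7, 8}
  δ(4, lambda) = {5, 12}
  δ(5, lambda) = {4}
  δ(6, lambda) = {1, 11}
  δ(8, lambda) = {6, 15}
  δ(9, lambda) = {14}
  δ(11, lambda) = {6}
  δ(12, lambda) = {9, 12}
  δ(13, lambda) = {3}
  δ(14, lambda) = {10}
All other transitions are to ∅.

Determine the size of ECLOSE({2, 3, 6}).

11

Start with {2, 3, 6}.
From 2 via lambda: add 9.
From 3 via lambda: add 7, 8.
From 6 via lambda: add 1, 11.
From 8 via lambda: add 15.
From 9 via lambda: add 14.
From 14 via lambda: add 10.
lambda-closure = {1, 2, 3, 6, 7, 8, 9, 10, 11, 14, 15}, which has 11 states.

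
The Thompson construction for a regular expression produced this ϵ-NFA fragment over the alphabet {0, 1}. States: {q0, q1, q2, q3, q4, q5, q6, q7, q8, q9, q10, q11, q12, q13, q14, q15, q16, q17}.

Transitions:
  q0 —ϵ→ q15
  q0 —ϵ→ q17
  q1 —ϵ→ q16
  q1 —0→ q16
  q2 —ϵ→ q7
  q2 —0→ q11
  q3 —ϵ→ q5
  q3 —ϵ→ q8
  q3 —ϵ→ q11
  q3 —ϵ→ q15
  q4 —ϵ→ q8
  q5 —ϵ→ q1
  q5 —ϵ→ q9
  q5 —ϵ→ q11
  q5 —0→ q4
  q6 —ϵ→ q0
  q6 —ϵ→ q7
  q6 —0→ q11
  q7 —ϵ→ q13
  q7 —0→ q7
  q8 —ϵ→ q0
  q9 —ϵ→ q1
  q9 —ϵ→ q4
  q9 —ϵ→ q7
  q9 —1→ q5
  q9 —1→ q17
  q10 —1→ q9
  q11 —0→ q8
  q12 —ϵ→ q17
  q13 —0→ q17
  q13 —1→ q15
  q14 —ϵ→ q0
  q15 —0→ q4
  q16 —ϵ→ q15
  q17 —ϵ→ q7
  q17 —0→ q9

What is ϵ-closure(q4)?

Start with {q4}.
From q4 via ϵ: add q8.
From q8 via ϵ: add q0.
From q0 via ϵ: add q15, q17.
From q17 via ϵ: add q7.
From q7 via ϵ: add q13.
No new states can be added; the closed set is {q0, q4, q7, q8, q13, q15, q17}.

{q0, q4, q7, q8, q13, q15, q17}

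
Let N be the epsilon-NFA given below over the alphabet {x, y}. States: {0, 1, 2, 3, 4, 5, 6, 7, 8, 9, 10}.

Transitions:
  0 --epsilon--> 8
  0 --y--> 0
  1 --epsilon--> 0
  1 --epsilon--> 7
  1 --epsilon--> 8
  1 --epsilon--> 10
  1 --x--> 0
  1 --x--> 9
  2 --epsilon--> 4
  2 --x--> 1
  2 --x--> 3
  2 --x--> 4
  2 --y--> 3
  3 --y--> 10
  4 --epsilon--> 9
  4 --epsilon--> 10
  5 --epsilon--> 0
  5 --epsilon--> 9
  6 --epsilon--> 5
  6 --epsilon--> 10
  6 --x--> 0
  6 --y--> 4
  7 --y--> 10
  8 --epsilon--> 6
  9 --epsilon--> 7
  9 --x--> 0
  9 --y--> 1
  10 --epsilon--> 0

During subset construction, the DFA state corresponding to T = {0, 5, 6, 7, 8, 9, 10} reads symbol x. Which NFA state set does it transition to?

{0, 5, 6, 7, 8, 9, 10}

6 on x → {0}.
9 on x → {0}.
No x-transition from 0, 5, 7, 8, 10.
Union after reading x: {0}.
Now take the epsilon-closure:
From 0 via epsilon: add 8.
From 8 via epsilon: add 6.
From 6 via epsilon: add 5, 10.
From 5 via epsilon: add 9.
From 9 via epsilon: add 7.
No new states can be added; the closed set is {0, 5, 6, 7, 8, 9, 10}.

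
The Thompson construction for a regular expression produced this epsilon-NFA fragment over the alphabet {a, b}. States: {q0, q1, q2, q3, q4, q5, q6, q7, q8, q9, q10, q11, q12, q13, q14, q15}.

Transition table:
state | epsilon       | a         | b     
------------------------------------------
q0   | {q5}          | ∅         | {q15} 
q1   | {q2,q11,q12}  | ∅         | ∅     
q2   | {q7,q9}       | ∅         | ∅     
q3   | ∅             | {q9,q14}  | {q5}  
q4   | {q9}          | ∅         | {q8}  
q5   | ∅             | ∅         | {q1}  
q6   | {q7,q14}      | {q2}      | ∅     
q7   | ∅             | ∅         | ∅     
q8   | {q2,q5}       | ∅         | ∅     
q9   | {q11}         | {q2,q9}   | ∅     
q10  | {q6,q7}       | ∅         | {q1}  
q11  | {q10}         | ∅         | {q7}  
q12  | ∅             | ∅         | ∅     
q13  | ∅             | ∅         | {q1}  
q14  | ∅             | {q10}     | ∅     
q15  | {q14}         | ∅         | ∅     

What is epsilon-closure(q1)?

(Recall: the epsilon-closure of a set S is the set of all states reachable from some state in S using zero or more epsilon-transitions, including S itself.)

{q1, q2, q6, q7, q9, q10, q11, q12, q14}

Start with {q1}.
From q1 via epsilon: add q2, q11, q12.
From q2 via epsilon: add q7, q9.
From q11 via epsilon: add q10.
From q10 via epsilon: add q6.
From q6 via epsilon: add q14.
No new states can be added; the closed set is {q1, q2, q6, q7, q9, q10, q11, q12, q14}.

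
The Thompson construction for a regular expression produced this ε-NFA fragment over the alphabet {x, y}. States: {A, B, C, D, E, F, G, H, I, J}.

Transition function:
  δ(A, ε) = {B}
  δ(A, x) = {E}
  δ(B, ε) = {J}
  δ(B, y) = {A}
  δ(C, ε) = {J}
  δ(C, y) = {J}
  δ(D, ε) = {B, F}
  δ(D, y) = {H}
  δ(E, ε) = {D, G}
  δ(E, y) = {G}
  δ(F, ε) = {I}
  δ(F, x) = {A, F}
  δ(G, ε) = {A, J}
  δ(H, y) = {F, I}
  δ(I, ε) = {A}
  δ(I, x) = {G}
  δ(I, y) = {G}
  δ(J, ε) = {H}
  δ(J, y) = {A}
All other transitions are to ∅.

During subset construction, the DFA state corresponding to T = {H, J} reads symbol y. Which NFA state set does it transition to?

{A, B, F, H, I, J}

H on y → {F, I}.
J on y → {A}.
Union after reading y: {A, F, I}.
Now take the ε-closure:
From A via ε: add B.
From B via ε: add J.
From J via ε: add H.
No new states can be added; the closed set is {A, B, F, H, I, J}.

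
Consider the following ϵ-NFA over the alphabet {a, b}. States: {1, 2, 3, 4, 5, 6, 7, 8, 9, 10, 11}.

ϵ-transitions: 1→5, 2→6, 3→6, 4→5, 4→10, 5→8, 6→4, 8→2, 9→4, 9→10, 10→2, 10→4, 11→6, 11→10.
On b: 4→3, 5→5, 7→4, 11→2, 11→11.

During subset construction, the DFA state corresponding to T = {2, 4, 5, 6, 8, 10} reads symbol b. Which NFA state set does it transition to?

{2, 3, 4, 5, 6, 8, 10}

4 on b → {3}.
5 on b → {5}.
No b-transition from 2, 6, 8, 10.
Union after reading b: {3, 5}.
Now take the ϵ-closure:
From 3 via ϵ: add 6.
From 5 via ϵ: add 8.
From 6 via ϵ: add 4.
From 8 via ϵ: add 2.
From 4 via ϵ: add 10.
No new states can be added; the closed set is {2, 3, 4, 5, 6, 8, 10}.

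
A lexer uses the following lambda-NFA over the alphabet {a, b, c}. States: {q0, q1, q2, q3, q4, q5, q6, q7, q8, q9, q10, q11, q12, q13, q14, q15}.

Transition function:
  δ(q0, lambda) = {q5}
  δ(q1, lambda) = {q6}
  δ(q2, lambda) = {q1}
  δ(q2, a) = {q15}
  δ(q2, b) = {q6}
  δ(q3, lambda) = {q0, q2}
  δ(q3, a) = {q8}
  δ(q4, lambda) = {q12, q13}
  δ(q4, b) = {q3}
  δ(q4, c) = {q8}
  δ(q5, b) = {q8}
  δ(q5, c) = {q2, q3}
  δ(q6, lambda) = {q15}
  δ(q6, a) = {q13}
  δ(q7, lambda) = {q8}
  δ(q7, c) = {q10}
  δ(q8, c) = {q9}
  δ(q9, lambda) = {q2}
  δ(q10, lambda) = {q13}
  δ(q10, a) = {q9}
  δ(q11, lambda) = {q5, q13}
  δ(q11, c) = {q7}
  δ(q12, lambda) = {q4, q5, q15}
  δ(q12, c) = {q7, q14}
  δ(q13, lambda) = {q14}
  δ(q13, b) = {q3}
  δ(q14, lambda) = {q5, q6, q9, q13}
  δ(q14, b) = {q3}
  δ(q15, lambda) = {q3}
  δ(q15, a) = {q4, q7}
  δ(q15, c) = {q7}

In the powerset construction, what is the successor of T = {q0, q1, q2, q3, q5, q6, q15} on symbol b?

q2 on b → {q6}.
q5 on b → {q8}.
No b-transition from q0, q1, q3, q6, q15.
Union after reading b: {q6, q8}.
Now take the lambda-closure:
From q6 via lambda: add q15.
From q15 via lambda: add q3.
From q3 via lambda: add q0, q2.
From q0 via lambda: add q5.
From q2 via lambda: add q1.
No new states can be added; the closed set is {q0, q1, q2, q3, q5, q6, q8, q15}.

{q0, q1, q2, q3, q5, q6, q8, q15}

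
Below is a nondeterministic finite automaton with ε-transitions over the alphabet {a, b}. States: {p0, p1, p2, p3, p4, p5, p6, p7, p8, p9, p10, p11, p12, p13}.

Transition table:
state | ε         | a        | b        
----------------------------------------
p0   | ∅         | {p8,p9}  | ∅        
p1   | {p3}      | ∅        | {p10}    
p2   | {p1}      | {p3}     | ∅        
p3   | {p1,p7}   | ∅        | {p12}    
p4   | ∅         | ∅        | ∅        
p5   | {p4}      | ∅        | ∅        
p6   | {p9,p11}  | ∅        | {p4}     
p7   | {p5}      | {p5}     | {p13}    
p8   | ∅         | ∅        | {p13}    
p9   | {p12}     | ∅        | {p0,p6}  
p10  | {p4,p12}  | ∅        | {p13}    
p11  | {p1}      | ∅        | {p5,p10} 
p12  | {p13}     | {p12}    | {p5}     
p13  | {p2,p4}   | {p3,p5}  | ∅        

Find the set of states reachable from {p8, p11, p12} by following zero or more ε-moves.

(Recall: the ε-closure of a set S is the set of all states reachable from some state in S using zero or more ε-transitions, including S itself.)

Start with {p8, p11, p12}.
From p11 via ε: add p1.
From p12 via ε: add p13.
From p1 via ε: add p3.
From p13 via ε: add p2, p4.
From p3 via ε: add p7.
From p7 via ε: add p5.
No new states can be added; the closed set is {p1, p2, p3, p4, p5, p7, p8, p11, p12, p13}.

{p1, p2, p3, p4, p5, p7, p8, p11, p12, p13}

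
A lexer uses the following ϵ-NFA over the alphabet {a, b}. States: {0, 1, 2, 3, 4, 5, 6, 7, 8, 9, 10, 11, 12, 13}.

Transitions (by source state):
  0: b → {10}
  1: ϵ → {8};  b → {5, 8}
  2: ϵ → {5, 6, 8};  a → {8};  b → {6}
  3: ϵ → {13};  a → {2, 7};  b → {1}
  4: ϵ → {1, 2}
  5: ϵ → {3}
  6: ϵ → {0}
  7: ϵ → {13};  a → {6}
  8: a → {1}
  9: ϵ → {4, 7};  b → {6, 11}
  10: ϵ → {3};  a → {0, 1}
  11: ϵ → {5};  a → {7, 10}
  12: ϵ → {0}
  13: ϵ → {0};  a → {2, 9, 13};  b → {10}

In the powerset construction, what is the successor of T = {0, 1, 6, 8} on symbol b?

0 on b → {10}.
1 on b → {5, 8}.
No b-transition from 6, 8.
Union after reading b: {5, 8, 10}.
Now take the ϵ-closure:
From 5 via ϵ: add 3.
From 3 via ϵ: add 13.
From 13 via ϵ: add 0.
No new states can be added; the closed set is {0, 3, 5, 8, 10, 13}.

{0, 3, 5, 8, 10, 13}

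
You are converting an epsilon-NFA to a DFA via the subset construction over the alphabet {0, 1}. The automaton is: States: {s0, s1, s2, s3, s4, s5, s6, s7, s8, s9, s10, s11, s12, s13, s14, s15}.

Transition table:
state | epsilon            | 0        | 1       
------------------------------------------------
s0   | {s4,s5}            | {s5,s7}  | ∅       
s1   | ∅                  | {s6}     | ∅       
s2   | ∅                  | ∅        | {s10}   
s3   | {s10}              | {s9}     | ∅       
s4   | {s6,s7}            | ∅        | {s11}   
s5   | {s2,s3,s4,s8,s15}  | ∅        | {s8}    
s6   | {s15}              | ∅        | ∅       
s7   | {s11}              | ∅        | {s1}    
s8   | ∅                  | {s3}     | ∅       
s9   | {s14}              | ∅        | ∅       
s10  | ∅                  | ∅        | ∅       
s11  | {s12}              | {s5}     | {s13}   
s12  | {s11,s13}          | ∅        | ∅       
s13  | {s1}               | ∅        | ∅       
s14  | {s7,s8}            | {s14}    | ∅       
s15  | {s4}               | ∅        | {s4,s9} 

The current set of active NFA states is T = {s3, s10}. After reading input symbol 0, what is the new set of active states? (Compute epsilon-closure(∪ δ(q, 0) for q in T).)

s3 on 0 → {s9}.
No 0-transition from s10.
Union after reading 0: {s9}.
Now take the epsilon-closure:
From s9 via epsilon: add s14.
From s14 via epsilon: add s7, s8.
From s7 via epsilon: add s11.
From s11 via epsilon: add s12.
From s12 via epsilon: add s13.
From s13 via epsilon: add s1.
No new states can be added; the closed set is {s1, s7, s8, s9, s11, s12, s13, s14}.

{s1, s7, s8, s9, s11, s12, s13, s14}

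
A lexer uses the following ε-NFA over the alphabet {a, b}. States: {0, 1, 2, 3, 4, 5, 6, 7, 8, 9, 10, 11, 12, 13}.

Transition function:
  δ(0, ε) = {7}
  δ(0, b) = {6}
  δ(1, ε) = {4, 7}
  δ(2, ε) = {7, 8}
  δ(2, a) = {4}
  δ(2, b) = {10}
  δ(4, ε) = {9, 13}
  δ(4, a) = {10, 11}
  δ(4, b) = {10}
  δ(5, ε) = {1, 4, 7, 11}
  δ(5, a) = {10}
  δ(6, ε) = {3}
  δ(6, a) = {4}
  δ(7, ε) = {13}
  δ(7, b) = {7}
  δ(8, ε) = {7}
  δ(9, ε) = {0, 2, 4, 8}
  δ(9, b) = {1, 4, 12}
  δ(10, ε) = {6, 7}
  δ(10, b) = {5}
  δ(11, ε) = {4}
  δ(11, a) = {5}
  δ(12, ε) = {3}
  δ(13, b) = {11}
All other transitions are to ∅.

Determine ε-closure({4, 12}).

{0, 2, 3, 4, 7, 8, 9, 12, 13}

Start with {4, 12}.
From 4 via ε: add 9, 13.
From 12 via ε: add 3.
From 9 via ε: add 0, 2, 8.
From 0 via ε: add 7.
No new states can be added; the closed set is {0, 2, 3, 4, 7, 8, 9, 12, 13}.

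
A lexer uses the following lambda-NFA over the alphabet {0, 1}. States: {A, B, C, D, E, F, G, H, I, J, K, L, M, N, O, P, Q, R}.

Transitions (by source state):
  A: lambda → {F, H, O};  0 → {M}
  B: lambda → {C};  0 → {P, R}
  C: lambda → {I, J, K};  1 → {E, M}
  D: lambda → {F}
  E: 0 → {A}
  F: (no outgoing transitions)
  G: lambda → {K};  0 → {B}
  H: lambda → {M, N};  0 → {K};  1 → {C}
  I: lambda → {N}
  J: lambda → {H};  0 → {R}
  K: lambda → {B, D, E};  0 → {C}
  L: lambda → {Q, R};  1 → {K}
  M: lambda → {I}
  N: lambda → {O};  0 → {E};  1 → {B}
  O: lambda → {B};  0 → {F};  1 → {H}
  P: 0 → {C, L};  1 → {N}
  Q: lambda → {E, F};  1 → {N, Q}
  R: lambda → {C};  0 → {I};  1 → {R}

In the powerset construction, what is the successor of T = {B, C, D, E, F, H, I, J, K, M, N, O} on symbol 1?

{B, C, D, E, F, H, I, J, K, M, N, O}

C on 1 → {E, M}.
H on 1 → {C}.
N on 1 → {B}.
O on 1 → {H}.
No 1-transition from B, D, E, F, I, J, K, M.
Union after reading 1: {B, C, E, H, M}.
Now take the lambda-closure:
From C via lambda: add I, J, K.
From H via lambda: add N.
From K via lambda: add D.
From N via lambda: add O.
From D via lambda: add F.
No new states can be added; the closed set is {B, C, D, E, F, H, I, J, K, M, N, O}.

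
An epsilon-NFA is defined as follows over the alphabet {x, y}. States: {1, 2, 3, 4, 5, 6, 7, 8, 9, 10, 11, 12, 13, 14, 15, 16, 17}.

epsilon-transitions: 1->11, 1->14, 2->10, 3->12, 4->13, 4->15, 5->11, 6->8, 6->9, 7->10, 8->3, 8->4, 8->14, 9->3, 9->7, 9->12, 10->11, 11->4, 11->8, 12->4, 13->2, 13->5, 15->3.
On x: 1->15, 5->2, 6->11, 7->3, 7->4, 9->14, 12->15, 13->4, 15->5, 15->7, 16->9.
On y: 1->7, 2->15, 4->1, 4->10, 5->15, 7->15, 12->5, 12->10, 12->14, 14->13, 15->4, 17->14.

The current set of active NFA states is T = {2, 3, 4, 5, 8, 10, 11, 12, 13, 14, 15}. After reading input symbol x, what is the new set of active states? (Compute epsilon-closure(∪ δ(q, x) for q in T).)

{2, 3, 4, 5, 7, 8, 10, 11, 12, 13, 14, 15}

5 on x → {2}.
12 on x → {15}.
13 on x → {4}.
15 on x → {5, 7}.
No x-transition from 2, 3, 4, 8, 10, 11, 14.
Union after reading x: {2, 4, 5, 7, 15}.
Now take the epsilon-closure:
From 2 via epsilon: add 10.
From 4 via epsilon: add 13.
From 5 via epsilon: add 11.
From 15 via epsilon: add 3.
From 3 via epsilon: add 12.
From 11 via epsilon: add 8.
From 8 via epsilon: add 14.
No new states can be added; the closed set is {2, 3, 4, 5, 7, 8, 10, 11, 12, 13, 14, 15}.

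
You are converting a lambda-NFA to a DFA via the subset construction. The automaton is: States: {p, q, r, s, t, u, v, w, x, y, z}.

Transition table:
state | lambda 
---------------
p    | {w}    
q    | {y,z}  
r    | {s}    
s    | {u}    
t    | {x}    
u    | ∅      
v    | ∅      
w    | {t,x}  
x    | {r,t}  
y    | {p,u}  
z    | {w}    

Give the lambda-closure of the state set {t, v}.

Start with {t, v}.
From t via lambda: add x.
From x via lambda: add r.
From r via lambda: add s.
From s via lambda: add u.
No new states can be added; the closed set is {r, s, t, u, v, x}.

{r, s, t, u, v, x}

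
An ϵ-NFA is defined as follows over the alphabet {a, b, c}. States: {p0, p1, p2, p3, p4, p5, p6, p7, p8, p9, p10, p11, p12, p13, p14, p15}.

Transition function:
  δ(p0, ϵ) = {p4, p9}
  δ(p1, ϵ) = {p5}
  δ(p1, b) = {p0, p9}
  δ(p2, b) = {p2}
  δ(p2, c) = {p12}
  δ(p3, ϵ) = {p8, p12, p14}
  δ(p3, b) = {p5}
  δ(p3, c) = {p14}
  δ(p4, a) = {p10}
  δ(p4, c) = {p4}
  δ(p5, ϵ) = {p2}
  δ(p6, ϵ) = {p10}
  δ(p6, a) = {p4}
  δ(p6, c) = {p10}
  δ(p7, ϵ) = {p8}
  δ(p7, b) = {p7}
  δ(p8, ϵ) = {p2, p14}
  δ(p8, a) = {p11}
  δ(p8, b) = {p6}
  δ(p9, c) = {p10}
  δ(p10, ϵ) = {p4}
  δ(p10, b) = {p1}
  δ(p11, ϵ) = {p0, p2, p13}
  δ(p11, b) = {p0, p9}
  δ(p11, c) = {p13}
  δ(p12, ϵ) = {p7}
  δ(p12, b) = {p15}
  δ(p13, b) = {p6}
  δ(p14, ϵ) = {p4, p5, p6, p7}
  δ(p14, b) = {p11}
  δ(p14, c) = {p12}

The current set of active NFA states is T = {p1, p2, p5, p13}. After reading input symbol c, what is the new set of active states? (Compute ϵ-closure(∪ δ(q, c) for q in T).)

p2 on c → {p12}.
No c-transition from p1, p5, p13.
Union after reading c: {p12}.
Now take the ϵ-closure:
From p12 via ϵ: add p7.
From p7 via ϵ: add p8.
From p8 via ϵ: add p2, p14.
From p14 via ϵ: add p4, p5, p6.
From p6 via ϵ: add p10.
No new states can be added; the closed set is {p2, p4, p5, p6, p7, p8, p10, p12, p14}.

{p2, p4, p5, p6, p7, p8, p10, p12, p14}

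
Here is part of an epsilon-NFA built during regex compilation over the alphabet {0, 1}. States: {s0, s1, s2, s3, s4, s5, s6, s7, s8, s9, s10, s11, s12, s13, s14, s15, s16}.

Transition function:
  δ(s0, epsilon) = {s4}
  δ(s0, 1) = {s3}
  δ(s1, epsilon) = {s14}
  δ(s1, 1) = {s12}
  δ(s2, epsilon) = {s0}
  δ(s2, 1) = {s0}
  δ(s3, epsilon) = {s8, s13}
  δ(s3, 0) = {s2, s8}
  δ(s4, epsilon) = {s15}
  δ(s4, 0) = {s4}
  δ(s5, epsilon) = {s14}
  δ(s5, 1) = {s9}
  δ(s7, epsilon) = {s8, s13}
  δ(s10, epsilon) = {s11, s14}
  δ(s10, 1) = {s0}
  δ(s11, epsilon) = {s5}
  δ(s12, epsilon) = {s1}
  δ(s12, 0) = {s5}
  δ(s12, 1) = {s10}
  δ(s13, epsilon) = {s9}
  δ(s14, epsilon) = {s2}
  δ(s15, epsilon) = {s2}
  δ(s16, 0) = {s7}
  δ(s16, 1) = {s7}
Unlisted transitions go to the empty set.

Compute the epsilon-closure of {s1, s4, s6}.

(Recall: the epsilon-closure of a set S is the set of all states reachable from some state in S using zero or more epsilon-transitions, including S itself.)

{s0, s1, s2, s4, s6, s14, s15}

Start with {s1, s4, s6}.
From s1 via epsilon: add s14.
From s4 via epsilon: add s15.
From s14 via epsilon: add s2.
From s2 via epsilon: add s0.
No new states can be added; the closed set is {s0, s1, s2, s4, s6, s14, s15}.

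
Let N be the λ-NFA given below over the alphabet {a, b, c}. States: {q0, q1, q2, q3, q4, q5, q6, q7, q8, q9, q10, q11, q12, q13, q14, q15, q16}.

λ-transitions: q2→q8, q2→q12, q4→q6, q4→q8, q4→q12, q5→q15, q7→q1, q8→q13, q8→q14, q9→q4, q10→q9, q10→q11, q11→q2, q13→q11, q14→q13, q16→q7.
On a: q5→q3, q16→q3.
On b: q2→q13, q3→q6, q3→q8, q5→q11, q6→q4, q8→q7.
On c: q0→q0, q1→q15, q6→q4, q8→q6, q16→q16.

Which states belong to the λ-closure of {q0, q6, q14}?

Start with {q0, q6, q14}.
From q14 via λ: add q13.
From q13 via λ: add q11.
From q11 via λ: add q2.
From q2 via λ: add q8, q12.
No new states can be added; the closed set is {q0, q2, q6, q8, q11, q12, q13, q14}.

{q0, q2, q6, q8, q11, q12, q13, q14}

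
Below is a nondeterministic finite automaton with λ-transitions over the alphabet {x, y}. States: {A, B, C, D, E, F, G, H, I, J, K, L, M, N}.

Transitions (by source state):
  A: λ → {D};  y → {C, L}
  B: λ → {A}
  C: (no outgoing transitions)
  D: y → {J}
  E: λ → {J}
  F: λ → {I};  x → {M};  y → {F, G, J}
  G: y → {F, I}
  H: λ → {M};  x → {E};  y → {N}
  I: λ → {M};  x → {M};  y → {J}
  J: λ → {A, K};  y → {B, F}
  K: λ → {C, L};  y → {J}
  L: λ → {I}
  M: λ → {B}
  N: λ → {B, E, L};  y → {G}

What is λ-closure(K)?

{A, B, C, D, I, K, L, M}

Start with {K}.
From K via λ: add C, L.
From L via λ: add I.
From I via λ: add M.
From M via λ: add B.
From B via λ: add A.
From A via λ: add D.
No new states can be added; the closed set is {A, B, C, D, I, K, L, M}.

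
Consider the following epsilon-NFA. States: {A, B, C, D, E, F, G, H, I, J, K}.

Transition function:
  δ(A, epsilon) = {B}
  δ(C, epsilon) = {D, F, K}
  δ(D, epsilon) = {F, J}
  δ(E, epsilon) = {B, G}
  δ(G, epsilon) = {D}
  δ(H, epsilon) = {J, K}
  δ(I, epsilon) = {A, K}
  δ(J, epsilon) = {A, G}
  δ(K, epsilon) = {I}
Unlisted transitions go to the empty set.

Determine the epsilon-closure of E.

Start with {E}.
From E via epsilon: add B, G.
From G via epsilon: add D.
From D via epsilon: add F, J.
From J via epsilon: add A.
No new states can be added; the closed set is {A, B, D, E, F, G, J}.

{A, B, D, E, F, G, J}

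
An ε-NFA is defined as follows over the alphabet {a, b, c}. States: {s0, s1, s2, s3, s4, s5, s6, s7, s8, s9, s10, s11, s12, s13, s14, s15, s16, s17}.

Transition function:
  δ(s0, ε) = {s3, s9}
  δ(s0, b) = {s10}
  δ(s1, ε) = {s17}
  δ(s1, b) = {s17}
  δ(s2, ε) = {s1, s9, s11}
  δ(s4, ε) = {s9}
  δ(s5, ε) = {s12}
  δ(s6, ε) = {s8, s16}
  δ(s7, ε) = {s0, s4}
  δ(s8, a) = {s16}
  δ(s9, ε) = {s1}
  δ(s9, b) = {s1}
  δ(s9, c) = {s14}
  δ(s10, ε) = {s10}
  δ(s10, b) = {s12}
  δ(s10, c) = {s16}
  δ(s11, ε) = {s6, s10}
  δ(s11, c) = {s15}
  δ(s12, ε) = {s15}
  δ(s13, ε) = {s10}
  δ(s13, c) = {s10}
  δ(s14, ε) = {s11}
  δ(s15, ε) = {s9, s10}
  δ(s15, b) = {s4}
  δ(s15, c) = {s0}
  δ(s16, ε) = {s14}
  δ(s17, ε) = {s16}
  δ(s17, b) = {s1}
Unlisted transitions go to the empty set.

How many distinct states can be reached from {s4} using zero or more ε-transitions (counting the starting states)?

Start with {s4}.
From s4 via ε: add s9.
From s9 via ε: add s1.
From s1 via ε: add s17.
From s17 via ε: add s16.
From s16 via ε: add s14.
From s14 via ε: add s11.
From s11 via ε: add s6, s10.
From s6 via ε: add s8.
ε-closure = {s1, s4, s6, s8, s9, s10, s11, s14, s16, s17}, which has 10 states.

10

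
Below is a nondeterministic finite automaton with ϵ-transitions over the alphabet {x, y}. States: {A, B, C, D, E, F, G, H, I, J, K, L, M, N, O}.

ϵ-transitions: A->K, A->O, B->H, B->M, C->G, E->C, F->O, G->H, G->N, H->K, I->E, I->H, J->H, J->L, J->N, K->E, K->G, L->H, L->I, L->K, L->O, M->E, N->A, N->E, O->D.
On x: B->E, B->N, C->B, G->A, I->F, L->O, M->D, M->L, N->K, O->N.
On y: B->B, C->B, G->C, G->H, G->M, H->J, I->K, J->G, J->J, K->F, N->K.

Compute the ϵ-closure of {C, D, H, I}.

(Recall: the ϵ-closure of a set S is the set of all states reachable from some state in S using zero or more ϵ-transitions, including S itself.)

{A, C, D, E, G, H, I, K, N, O}

Start with {C, D, H, I}.
From C via ϵ: add G.
From H via ϵ: add K.
From I via ϵ: add E.
From G via ϵ: add N.
From N via ϵ: add A.
From A via ϵ: add O.
No new states can be added; the closed set is {A, C, D, E, G, H, I, K, N, O}.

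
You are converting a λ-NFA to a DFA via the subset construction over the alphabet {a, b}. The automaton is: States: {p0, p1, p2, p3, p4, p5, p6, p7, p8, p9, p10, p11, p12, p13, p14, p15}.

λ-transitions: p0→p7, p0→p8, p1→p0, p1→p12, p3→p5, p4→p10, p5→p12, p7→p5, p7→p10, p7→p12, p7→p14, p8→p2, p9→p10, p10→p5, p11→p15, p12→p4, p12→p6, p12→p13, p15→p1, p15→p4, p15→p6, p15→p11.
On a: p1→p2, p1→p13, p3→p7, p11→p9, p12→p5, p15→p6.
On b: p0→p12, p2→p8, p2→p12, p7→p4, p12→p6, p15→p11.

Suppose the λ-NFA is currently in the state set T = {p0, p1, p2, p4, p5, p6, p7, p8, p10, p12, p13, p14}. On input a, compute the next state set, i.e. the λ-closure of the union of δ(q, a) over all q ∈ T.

p1 on a → {p2, p13}.
p12 on a → {p5}.
No a-transition from p0, p2, p4, p5, p6, p7, p8, p10, p13, p14.
Union after reading a: {p2, p5, p13}.
Now take the λ-closure:
From p5 via λ: add p12.
From p12 via λ: add p4, p6.
From p4 via λ: add p10.
No new states can be added; the closed set is {p2, p4, p5, p6, p10, p12, p13}.

{p2, p4, p5, p6, p10, p12, p13}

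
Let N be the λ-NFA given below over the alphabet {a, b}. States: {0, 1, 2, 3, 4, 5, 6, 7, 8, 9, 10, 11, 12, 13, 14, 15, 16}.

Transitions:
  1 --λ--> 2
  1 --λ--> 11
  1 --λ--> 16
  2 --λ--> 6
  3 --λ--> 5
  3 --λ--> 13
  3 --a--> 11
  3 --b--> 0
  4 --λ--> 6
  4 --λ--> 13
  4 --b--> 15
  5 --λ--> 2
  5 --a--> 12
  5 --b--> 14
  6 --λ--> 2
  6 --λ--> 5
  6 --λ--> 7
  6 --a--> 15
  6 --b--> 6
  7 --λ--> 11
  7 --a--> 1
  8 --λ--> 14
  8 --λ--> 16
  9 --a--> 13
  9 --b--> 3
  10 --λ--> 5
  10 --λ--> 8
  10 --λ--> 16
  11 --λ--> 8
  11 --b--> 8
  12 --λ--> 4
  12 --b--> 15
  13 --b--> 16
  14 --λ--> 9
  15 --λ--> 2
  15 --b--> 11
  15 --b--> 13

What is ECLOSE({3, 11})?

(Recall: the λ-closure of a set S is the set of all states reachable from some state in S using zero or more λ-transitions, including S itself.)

{2, 3, 5, 6, 7, 8, 9, 11, 13, 14, 16}

Start with {3, 11}.
From 3 via λ: add 5, 13.
From 11 via λ: add 8.
From 5 via λ: add 2.
From 8 via λ: add 14, 16.
From 2 via λ: add 6.
From 14 via λ: add 9.
From 6 via λ: add 7.
No new states can be added; the closed set is {2, 3, 5, 6, 7, 8, 9, 11, 13, 14, 16}.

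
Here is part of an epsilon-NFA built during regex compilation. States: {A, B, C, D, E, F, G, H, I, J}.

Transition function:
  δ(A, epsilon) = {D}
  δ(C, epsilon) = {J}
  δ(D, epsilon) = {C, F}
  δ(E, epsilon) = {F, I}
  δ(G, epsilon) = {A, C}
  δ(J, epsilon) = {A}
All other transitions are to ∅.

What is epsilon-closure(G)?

{A, C, D, F, G, J}

Start with {G}.
From G via epsilon: add A, C.
From A via epsilon: add D.
From C via epsilon: add J.
From D via epsilon: add F.
No new states can be added; the closed set is {A, C, D, F, G, J}.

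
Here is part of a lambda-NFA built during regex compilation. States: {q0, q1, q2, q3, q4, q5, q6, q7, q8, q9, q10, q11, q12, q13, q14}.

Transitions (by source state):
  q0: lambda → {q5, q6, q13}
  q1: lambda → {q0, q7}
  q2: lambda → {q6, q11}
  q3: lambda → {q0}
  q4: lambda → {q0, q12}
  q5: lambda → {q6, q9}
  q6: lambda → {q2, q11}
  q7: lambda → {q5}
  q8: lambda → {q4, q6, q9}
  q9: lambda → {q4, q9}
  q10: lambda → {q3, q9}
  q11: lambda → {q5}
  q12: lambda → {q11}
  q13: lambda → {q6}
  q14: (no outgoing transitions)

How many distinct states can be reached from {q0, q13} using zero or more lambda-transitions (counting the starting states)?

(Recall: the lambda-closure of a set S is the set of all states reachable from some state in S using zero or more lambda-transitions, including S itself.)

Start with {q0, q13}.
From q0 via lambda: add q5, q6.
From q5 via lambda: add q9.
From q6 via lambda: add q2, q11.
From q9 via lambda: add q4.
From q4 via lambda: add q12.
lambda-closure = {q0, q2, q4, q5, q6, q9, q11, q12, q13}, which has 9 states.

9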